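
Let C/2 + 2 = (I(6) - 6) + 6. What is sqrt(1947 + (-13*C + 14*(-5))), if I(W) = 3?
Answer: sqrt(1851) ≈ 43.023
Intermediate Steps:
C = 2 (C = -4 + 2*((3 - 6) + 6) = -4 + 2*(-3 + 6) = -4 + 2*3 = -4 + 6 = 2)
sqrt(1947 + (-13*C + 14*(-5))) = sqrt(1947 + (-13*2 + 14*(-5))) = sqrt(1947 + (-26 - 70)) = sqrt(1947 - 96) = sqrt(1851)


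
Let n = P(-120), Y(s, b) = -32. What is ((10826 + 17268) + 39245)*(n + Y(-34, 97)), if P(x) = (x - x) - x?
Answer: 5925832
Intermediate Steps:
P(x) = -x (P(x) = 0 - x = -x)
n = 120 (n = -1*(-120) = 120)
((10826 + 17268) + 39245)*(n + Y(-34, 97)) = ((10826 + 17268) + 39245)*(120 - 32) = (28094 + 39245)*88 = 67339*88 = 5925832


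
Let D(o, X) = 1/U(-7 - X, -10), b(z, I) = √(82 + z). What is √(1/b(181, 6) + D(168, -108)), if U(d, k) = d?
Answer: √(6986069 + 2682863*√263)/26563 ≈ 0.26751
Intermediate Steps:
D(o, X) = 1/(-7 - X)
√(1/b(181, 6) + D(168, -108)) = √(1/(√(82 + 181)) - 1/(7 - 108)) = √(1/(√263) - 1/(-101)) = √(√263/263 - 1*(-1/101)) = √(√263/263 + 1/101) = √(1/101 + √263/263)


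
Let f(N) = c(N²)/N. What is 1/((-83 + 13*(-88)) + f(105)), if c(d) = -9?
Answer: -35/42948 ≈ -0.00081494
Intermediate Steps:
f(N) = -9/N
1/((-83 + 13*(-88)) + f(105)) = 1/((-83 + 13*(-88)) - 9/105) = 1/((-83 - 1144) - 9*1/105) = 1/(-1227 - 3/35) = 1/(-42948/35) = -35/42948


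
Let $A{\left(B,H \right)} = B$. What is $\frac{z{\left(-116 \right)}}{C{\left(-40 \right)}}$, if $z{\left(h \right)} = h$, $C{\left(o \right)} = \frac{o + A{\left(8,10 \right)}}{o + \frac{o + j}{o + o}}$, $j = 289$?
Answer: $- \frac{100021}{640} \approx -156.28$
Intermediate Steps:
$C{\left(o \right)} = \frac{8 + o}{o + \frac{289 + o}{2 o}}$ ($C{\left(o \right)} = \frac{o + 8}{o + \frac{o + 289}{o + o}} = \frac{8 + o}{o + \frac{289 + o}{2 o}}$)
$\frac{z{\left(-116 \right)}}{C{\left(-40 \right)}} = - \frac{116}{2 \left(-40\right) \frac{1}{289 - 40 + 2 \left(-40\right)^{2}} \left(8 - 40\right)} = - \frac{116}{2 \left(-40\right) \frac{1}{289 - 40 + 2 \cdot 1600} \left(-32\right)} = - \frac{116}{2 \left(-40\right) \frac{1}{289 - 40 + 3200} \left(-32\right)} = - \frac{116}{2 \left(-40\right) \frac{1}{3449} \left(-32\right)} = - \frac{116}{\frac{2560}{3449}} = \left(-116\right) \frac{3449}{2560} = - \frac{100021}{640}$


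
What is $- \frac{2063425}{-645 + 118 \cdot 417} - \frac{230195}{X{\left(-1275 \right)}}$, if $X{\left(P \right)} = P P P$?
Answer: $- \frac{285119452344832}{6710067928125} \approx -42.491$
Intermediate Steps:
$X{\left(P \right)} = P^{3}$ ($X{\left(P \right)} = P^{2} P = P^{3}$)
$- \frac{2063425}{-645 + 118 \cdot 417} - \frac{230195}{X{\left(-1275 \right)}} = - \frac{2063425}{-645 + 118 \cdot 417} - \frac{230195}{\left(-1275\right)^{3}} = - \frac{2063425}{-645 + 49206} - \frac{230195}{-2072671875} = - \frac{2063425}{48561} - - \frac{46039}{414534375} = \left(-2063425\right) \frac{1}{48561} + \frac{46039}{414534375} = - \frac{2063425}{48561} + \frac{46039}{414534375} = - \frac{285119452344832}{6710067928125}$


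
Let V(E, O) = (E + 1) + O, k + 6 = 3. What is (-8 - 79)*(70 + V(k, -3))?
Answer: -5655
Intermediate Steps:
k = -3 (k = -6 + 3 = -3)
V(E, O) = 1 + E + O (V(E, O) = (1 + E) + O = 1 + E + O)
(-8 - 79)*(70 + V(k, -3)) = (-8 - 79)*(70 + (1 - 3 - 3)) = -87*(70 - 5) = -87*65 = -5655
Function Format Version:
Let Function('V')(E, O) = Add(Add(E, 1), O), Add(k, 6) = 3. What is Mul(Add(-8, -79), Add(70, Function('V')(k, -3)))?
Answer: -5655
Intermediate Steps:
k = -3 (k = Add(-6, 3) = -3)
Function('V')(E, O) = Add(1, E, O) (Function('V')(E, O) = Add(Add(1, E), O) = Add(1, E, O))
Mul(Add(-8, -79), Add(70, Function('V')(k, -3))) = Mul(Add(-8, -79), Add(70, Add(1, -3, -3))) = Mul(-87, Add(70, -5)) = Mul(-87, 65) = -5655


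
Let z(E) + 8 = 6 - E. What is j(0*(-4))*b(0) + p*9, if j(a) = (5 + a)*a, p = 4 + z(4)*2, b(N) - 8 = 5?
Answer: -72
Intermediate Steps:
b(N) = 13 (b(N) = 8 + 5 = 13)
z(E) = -2 - E (z(E) = -8 + (6 - E) = -2 - E)
p = -8 (p = 4 + (-2 - 1*4)*2 = 4 + (-2 - 4)*2 = 4 - 6*2 = 4 - 12 = -8)
j(a) = a*(5 + a)
j(0*(-4))*b(0) + p*9 = ((0*(-4))*(5 + 0*(-4)))*13 - 8*9 = (0*(5 + 0))*13 - 72 = (0*5)*13 - 72 = 0*13 - 72 = 0 - 72 = -72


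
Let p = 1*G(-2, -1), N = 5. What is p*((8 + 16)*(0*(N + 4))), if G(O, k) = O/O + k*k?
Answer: 0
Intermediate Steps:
G(O, k) = 1 + k²
p = 2 (p = 1*(1 + (-1)²) = 1*(1 + 1) = 1*2 = 2)
p*((8 + 16)*(0*(N + 4))) = 2*((8 + 16)*(0*(5 + 4))) = 2*(24*(0*9)) = 2*(24*0) = 2*0 = 0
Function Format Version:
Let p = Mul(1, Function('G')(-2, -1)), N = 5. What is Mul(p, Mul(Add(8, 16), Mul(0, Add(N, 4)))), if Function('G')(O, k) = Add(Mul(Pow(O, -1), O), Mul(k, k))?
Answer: 0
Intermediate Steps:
Function('G')(O, k) = Add(1, Pow(k, 2))
p = 2 (p = Mul(1, Add(1, Pow(-1, 2))) = Mul(1, Add(1, 1)) = Mul(1, 2) = 2)
Mul(p, Mul(Add(8, 16), Mul(0, Add(N, 4)))) = Mul(2, Mul(Add(8, 16), Mul(0, Add(5, 4)))) = Mul(2, Mul(24, Mul(0, 9))) = Mul(2, Mul(24, 0)) = Mul(2, 0) = 0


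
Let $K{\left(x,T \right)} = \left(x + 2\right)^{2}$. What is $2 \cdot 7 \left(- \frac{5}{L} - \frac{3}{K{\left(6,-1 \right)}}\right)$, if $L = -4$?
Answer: $\frac{539}{32} \approx 16.844$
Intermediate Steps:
$K{\left(x,T \right)} = \left(2 + x\right)^{2}$
$2 \cdot 7 \left(- \frac{5}{L} - \frac{3}{K{\left(6,-1 \right)}}\right) = 2 \cdot 7 \left(- \frac{5}{-4} - \frac{3}{\left(2 + 6\right)^{2}}\right) = 14 \left(\left(-5\right) \left(- \frac{1}{4}\right) - \frac{3}{8^{2}}\right) = 14 \left(\frac{5}{4} - \frac{3}{64}\right) = 14 \cdot \frac{77}{64} = \frac{539}{32}$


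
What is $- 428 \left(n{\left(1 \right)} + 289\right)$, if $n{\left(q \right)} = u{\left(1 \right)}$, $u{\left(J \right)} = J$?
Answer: $-124120$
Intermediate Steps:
$n{\left(q \right)} = 1$
$- 428 \left(n{\left(1 \right)} + 289\right) = - 428 \left(1 + 289\right) = \left(-428\right) 290 = -124120$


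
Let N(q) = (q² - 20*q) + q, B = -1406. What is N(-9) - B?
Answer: 1658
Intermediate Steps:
N(q) = q² - 19*q
N(-9) - B = -9*(-19 - 9) - 1*(-1406) = -9*(-28) + 1406 = 252 + 1406 = 1658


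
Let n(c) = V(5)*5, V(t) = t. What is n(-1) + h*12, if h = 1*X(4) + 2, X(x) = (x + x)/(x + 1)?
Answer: 341/5 ≈ 68.200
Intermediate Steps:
n(c) = 25 (n(c) = 5*5 = 25)
X(x) = 2*x/(1 + x) (X(x) = (2*x)/(1 + x) = 2*x/(1 + x))
h = 18/5 (h = 1*(2*4/(1 + 4)) + 2 = 1*(2*4/5) + 2 = 1*(2*4*(1/5)) + 2 = 1*(8/5) + 2 = 8/5 + 2 = 18/5 ≈ 3.6000)
n(-1) + h*12 = 25 + (18/5)*12 = 25 + 216/5 = 341/5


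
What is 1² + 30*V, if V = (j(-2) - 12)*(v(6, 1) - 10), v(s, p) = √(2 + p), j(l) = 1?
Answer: 3301 - 330*√3 ≈ 2729.4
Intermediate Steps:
V = 110 - 11*√3 (V = (1 - 12)*(√(2 + 1) - 10) = -11*(√3 - 10) = -11*(-10 + √3) = 110 - 11*√3 ≈ 90.947)
1² + 30*V = 1² + 30*(110 - 11*√3) = 1 + (3300 - 330*√3) = 3301 - 330*√3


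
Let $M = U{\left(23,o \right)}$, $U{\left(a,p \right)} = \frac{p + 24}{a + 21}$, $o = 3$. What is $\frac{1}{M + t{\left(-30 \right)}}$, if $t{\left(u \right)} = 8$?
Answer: $\frac{44}{379} \approx 0.11609$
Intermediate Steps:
$U{\left(a,p \right)} = \frac{24 + p}{21 + a}$
$M = \frac{27}{44}$ ($M = \frac{24 + 3}{21 + 23} = \frac{1}{44} \cdot 27 = \frac{27}{44} \approx 0.61364$)
$\frac{1}{M + t{\left(-30 \right)}} = \frac{1}{\frac{27}{44} + 8} = \frac{1}{\frac{379}{44}} = \frac{44}{379}$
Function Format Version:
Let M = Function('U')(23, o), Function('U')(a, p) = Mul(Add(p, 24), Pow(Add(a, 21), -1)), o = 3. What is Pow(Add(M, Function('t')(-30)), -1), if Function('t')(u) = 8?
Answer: Rational(44, 379) ≈ 0.11609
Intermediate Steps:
Function('U')(a, p) = Mul(Pow(Add(21, a), -1), Add(24, p)) (Function('U')(a, p) = Mul(Add(24, p), Pow(Add(21, a), -1)) = Mul(Pow(Add(21, a), -1), Add(24, p)))
M = Rational(27, 44) (M = Mul(Pow(Add(21, 23), -1), Add(24, 3)) = Mul(Pow(44, -1), 27) = Mul(Rational(1, 44), 27) = Rational(27, 44) ≈ 0.61364)
Pow(Add(M, Function('t')(-30)), -1) = Pow(Add(Rational(27, 44), 8), -1) = Pow(Rational(379, 44), -1) = Rational(44, 379)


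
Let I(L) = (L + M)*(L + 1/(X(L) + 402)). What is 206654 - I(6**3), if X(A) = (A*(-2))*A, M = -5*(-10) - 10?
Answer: 7031336018/46455 ≈ 1.5136e+5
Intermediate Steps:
M = 40 (M = 50 - 10 = 40)
X(A) = -2*A**2 (X(A) = (-2*A)*A = -2*A**2)
I(L) = (40 + L)*(L + 1/(402 - 2*L**2)) (I(L) = (L + 40)*(L + 1/(-2*L**2 + 402)) = (40 + L)*(L + 1/(402 - 2*L**2)))
206654 - I(6**3) = 206654 - (-20 + (6**3)**4 - 201*(6**3)**2 + 40*(6**3)**3 - 16081/2*6**3)/(-201 + (6**3)**2) = 206654 - (-20 + 216**4 - 201*216**2 + 40*216**3 - 16081/2*216)/(-201 + 216**2) = 206654 - (-20 + 2176782336 - 201*46656 + 40*10077696 - 1736748)/(-201 + 46656) = 206654 - (-20 + 2176782336 - 9377856 + 403107840 - 1736748)/46455 = 206654 - 2568775552/46455 = 7031336018/46455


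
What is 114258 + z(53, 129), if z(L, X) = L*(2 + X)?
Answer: 121201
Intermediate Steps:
114258 + z(53, 129) = 114258 + 53*(2 + 129) = 114258 + 53*131 = 114258 + 6943 = 121201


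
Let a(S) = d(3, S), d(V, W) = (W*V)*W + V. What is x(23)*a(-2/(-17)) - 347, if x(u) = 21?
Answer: -81824/289 ≈ -283.13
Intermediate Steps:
d(V, W) = V + V*W**2 (d(V, W) = (V*W)*W + V = V*W**2 + V = V + V*W**2)
a(S) = 3 + 3*S**2 (a(S) = 3*(1 + S**2) = 3 + 3*S**2)
x(23)*a(-2/(-17)) - 347 = 21*(3 + 3*(-2/(-17))**2) - 347 = 21*(3 + 3*(-2*(-1/17))**2) - 347 = 21*(3 + 3*(2/17)**2) - 347 = 21*(3 + 3*(4/289)) - 347 = 21*(3 + 12/289) - 347 = 21*(879/289) - 347 = 18459/289 - 347 = -81824/289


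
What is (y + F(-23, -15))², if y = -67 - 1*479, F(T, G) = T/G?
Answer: 66699889/225 ≈ 2.9644e+5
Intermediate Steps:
y = -546 (y = -67 - 479 = -546)
(y + F(-23, -15))² = (-546 - 23/(-15))² = (-546 - 23*(-1/15))² = (-546 + 23/15)² = (-8167/15)² = 66699889/225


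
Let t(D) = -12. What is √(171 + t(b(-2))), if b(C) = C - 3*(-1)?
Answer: √159 ≈ 12.610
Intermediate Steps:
b(C) = 3 + C (b(C) = C + 3 = 3 + C)
√(171 + t(b(-2))) = √(171 - 12) = √159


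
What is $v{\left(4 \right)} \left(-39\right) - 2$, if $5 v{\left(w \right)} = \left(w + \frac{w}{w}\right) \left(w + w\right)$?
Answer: $-314$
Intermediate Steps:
$v{\left(w \right)} = \frac{2 w \left(1 + w\right)}{5}$ ($v{\left(w \right)} = \frac{\left(w + \frac{w}{w}\right) \left(w + w\right)}{5} = \frac{\left(w + 1\right) 2 w}{5} = \frac{\left(1 + w\right) 2 w}{5} = \frac{2 w \left(1 + w\right)}{5}$)
$v{\left(4 \right)} \left(-39\right) - 2 = \frac{2}{5} \cdot 4 \left(1 + 4\right) \left(-39\right) - 2 = \frac{2}{5} \cdot 4 \cdot 5 \left(-39\right) - 2 = 8 \left(-39\right) - 2 = -312 - 2 = -314$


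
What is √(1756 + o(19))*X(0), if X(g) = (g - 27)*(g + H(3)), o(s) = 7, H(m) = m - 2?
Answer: -27*√1763 ≈ -1133.7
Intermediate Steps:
H(m) = -2 + m
X(g) = (1 + g)*(-27 + g) (X(g) = (g - 27)*(g + (-2 + 3)) = (-27 + g)*(g + 1) = (-27 + g)*(1 + g) = (1 + g)*(-27 + g))
√(1756 + o(19))*X(0) = √(1756 + 7)*(-27 + 0² - 26*0) = √1763*(-27 + 0 + 0) = √1763*(-27) = -27*√1763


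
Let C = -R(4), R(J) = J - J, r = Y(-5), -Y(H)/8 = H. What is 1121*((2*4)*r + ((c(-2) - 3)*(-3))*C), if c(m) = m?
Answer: 358720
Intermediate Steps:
Y(H) = -8*H
r = 40 (r = -8*(-5) = 40)
R(J) = 0
C = 0 (C = -1*0 = 0)
1121*((2*4)*r + ((c(-2) - 3)*(-3))*C) = 1121*((2*4)*40 + ((-2 - 3)*(-3))*0) = 1121*(8*40 - 5*(-3)*0) = 1121*(320 + 15*0) = 1121*(320 + 0) = 1121*320 = 358720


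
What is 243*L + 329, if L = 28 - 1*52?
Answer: -5503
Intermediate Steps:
L = -24 (L = 28 - 52 = -24)
243*L + 329 = 243*(-24) + 329 = -5832 + 329 = -5503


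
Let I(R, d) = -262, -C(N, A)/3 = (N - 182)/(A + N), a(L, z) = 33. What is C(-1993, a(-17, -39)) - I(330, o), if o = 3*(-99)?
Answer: 101399/392 ≈ 258.67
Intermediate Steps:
C(N, A) = -3*(-182 + N)/(A + N) (C(N, A) = -3*(N - 182)/(A + N) = -3*(-182 + N)/(A + N))
o = -297
C(-1993, a(-17, -39)) - I(330, o) = 3*(182 - 1*(-1993))/(33 - 1993) - 1*(-262) = 3*(182 + 1993)/(-1960) + 262 = 3*(-1/1960)*2175 + 262 = -1305/392 + 262 = 101399/392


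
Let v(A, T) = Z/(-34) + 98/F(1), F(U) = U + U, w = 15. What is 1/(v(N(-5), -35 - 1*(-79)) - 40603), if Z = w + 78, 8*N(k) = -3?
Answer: -34/1378929 ≈ -2.4657e-5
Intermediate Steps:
N(k) = -3/8 (N(k) = (1/8)*(-3) = -3/8)
Z = 93 (Z = 15 + 78 = 93)
F(U) = 2*U
v(A, T) = 1573/34 (v(A, T) = 93/(-34) + 98/((2*1)) = 93*(-1/34) + 98/2 = -93/34 + 98*(1/2) = -93/34 + 49 = 1573/34)
1/(v(N(-5), -35 - 1*(-79)) - 40603) = 1/(1573/34 - 40603) = 1/(-1378929/34) = -34/1378929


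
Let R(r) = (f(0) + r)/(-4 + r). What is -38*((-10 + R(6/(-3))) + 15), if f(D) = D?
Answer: -608/3 ≈ -202.67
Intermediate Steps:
R(r) = r/(-4 + r) (R(r) = (0 + r)/(-4 + r) = r/(-4 + r))
-38*((-10 + R(6/(-3))) + 15) = -38*((-10 + (6/(-3))/(-4 + 6/(-3))) + 15) = -38*((-10 + (6*(-⅓))/(-4 + 6*(-⅓))) + 15) = -38*((-10 - 2/(-4 - 2)) + 15) = -38*((-10 - 2/(-6)) + 15) = -38*((-10 - 2*(-⅙)) + 15) = -38*((-10 + ⅓) + 15) = -38*(-29/3 + 15) = -38*16/3 = -608/3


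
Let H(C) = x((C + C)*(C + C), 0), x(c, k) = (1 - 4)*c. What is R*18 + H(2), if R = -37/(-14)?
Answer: -3/7 ≈ -0.42857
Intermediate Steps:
R = 37/14 (R = -37*(-1/14) = 37/14 ≈ 2.6429)
x(c, k) = -3*c
H(C) = -12*C² (H(C) = -3*(C + C)*(C + C) = -3*2*C*2*C = -12*C²)
R*18 + H(2) = (37/14)*18 - 12*2² = 333/7 - 12*4 = 333/7 - 48 = -3/7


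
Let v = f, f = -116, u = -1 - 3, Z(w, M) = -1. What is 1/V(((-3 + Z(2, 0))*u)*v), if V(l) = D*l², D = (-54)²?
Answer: 1/10044850176 ≈ 9.9553e-11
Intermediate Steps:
u = -4
v = -116
D = 2916
V(l) = 2916*l²
1/V(((-3 + Z(2, 0))*u)*v) = 1/(2916*(((-3 - 1)*(-4))*(-116))²) = 1/(2916*(-4*(-4)*(-116))²) = 1/(2916*(16*(-116))²) = 1/(2916*(-1856)²) = 1/(2916*3444736) = 1/10044850176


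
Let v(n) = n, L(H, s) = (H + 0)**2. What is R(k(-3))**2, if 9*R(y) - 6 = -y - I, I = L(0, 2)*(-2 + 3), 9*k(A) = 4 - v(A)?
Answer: 2209/6561 ≈ 0.33669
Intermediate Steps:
L(H, s) = H**2
k(A) = 4/9 - A/9 (k(A) = (4 - A)/9 = 4/9 - A/9)
I = 0 (I = 0**2*(-2 + 3) = 0*1 = 0)
R(y) = 2/3 - y/9 (R(y) = 2/3 + (-y - 1*0)/9 = 2/3 + (-y + 0)/9 = 2/3 + (-y)/9 = 2/3 - y/9)
R(k(-3))**2 = (2/3 - (4/9 - 1/9*(-3))/9)**2 = (2/3 - (4/9 + 1/3)/9)**2 = (2/3 - 1/9*7/9)**2 = (2/3 - 7/81)**2 = (47/81)**2 = 2209/6561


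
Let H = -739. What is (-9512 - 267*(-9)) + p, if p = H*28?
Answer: -27801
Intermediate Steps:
p = -20692 (p = -739*28 = -20692)
(-9512 - 267*(-9)) + p = (-9512 - 267*(-9)) - 20692 = (-9512 + 2403) - 20692 = -7109 - 20692 = -27801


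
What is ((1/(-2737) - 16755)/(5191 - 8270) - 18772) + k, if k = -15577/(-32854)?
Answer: -5195727900036209/276867984442 ≈ -18766.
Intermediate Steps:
k = 15577/32854 (k = -15577*(-1/32854) = 15577/32854 ≈ 0.47413)
((1/(-2737) - 16755)/(5191 - 8270) - 18772) + k = ((1/(-2737) - 16755)/(5191 - 8270) - 18772) + 15577/32854 = ((-1/2737 - 16755)/(-3079) - 18772) + 15577/32854 = (-45858436/2737*(-1/3079) - 18772) + 15577/32854 = (45858436/8427223 - 18772) + 15577/32854 = -158149971720/8427223 + 15577/32854 = -5195727900036209/276867984442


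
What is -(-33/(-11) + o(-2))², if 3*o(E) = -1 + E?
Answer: -4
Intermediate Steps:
o(E) = -⅓ + E/3 (o(E) = (-1 + E)/3 = -⅓ + E/3)
-(-33/(-11) + o(-2))² = -(-33/(-11) + (-⅓ + (⅓)*(-2)))² = -(-33*(-1/11) + (-⅓ - ⅔))² = -(3 - 1)² = -1*2² = -1*4 = -4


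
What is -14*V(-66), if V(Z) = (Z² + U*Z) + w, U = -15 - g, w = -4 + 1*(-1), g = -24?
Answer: -52598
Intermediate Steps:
w = -5 (w = -4 - 1 = -5)
U = 9 (U = -15 - 1*(-24) = -15 + 24 = 9)
V(Z) = -5 + Z² + 9*Z (V(Z) = (Z² + 9*Z) - 5 = -5 + Z² + 9*Z)
-14*V(-66) = -14*(-5 + (-66)² + 9*(-66)) = -14*(-5 + 4356 - 594) = -14*3757 = -52598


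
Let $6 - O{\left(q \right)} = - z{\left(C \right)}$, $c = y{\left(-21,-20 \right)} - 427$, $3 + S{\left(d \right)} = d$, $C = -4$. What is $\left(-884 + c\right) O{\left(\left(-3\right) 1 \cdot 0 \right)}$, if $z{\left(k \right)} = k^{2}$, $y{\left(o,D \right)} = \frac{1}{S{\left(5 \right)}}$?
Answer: $-28831$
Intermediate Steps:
$S{\left(d \right)} = -3 + d$
$y{\left(o,D \right)} = \frac{1}{2}$ ($y{\left(o,D \right)} = \frac{1}{-3 + 5} = \frac{1}{2}$)
$c = - \frac{853}{2}$ ($c = \frac{1}{2} - 427 = - \frac{853}{2} \approx -426.5$)
$O{\left(q \right)} = 22$ ($O{\left(q \right)} = 6 - - \left(-4\right)^{2} = 6 - \left(-1\right) 16 = 6 - -16 = 6 + 16 = 22$)
$\left(-884 + c\right) O{\left(\left(-3\right) 1 \cdot 0 \right)} = \left(-884 - \frac{853}{2}\right) 22 = \left(- \frac{2621}{2}\right) 22 = -28831$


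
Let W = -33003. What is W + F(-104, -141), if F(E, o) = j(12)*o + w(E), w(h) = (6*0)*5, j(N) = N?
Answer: -34695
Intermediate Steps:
w(h) = 0 (w(h) = 0*5 = 0)
F(E, o) = 12*o (F(E, o) = 12*o + 0 = 12*o)
W + F(-104, -141) = -33003 + 12*(-141) = -33003 - 1692 = -34695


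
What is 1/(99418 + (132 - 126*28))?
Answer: 1/96022 ≈ 1.0414e-5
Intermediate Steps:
1/(99418 + (132 - 126*28)) = 1/(99418 + (132 - 3528)) = 1/(99418 - 3396) = 1/96022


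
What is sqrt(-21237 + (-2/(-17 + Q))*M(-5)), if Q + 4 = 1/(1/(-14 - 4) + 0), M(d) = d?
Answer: I*sqrt(32301867)/39 ≈ 145.73*I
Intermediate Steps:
Q = -22 (Q = -4 + 1/(1/(-14 - 4) + 0) = -4 + 1/(1/(-18) + 0) = -4 + 1/(-1/18 + 0) = -4 + 1/(-1/18) = -4 - 18 = -22)
sqrt(-21237 + (-2/(-17 + Q))*M(-5)) = sqrt(-21237 - 2/(-17 - 22)*(-5)) = sqrt(-21237 - 2/(-39)*(-5)) = sqrt(-21237 - 2*(-1/39)*(-5)) = sqrt(-21237 + (2/39)*(-5)) = sqrt(-21237 - 10/39) = sqrt(-828253/39) = I*sqrt(32301867)/39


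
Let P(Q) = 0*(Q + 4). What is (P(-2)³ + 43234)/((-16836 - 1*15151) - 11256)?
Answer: -43234/43243 ≈ -0.99979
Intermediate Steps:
P(Q) = 0 (P(Q) = 0*(4 + Q) = 0)
(P(-2)³ + 43234)/((-16836 - 1*15151) - 11256) = (0³ + 43234)/((-16836 - 1*15151) - 11256) = (0 + 43234)/((-16836 - 15151) - 11256) = 43234/(-31987 - 11256) = 43234/(-43243) = 43234*(-1/43243) = -43234/43243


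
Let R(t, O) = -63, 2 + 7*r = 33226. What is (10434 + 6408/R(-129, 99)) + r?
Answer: 105550/7 ≈ 15079.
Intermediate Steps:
r = 33224/7 (r = -2/7 + (1/7)*33226 = -2/7 + 33226/7 = 33224/7 ≈ 4746.3)
(10434 + 6408/R(-129, 99)) + r = (10434 + 6408/(-63)) + 33224/7 = (10434 + 6408*(-1/63)) + 33224/7 = (10434 - 712/7) + 33224/7 = 72326/7 + 33224/7 = 105550/7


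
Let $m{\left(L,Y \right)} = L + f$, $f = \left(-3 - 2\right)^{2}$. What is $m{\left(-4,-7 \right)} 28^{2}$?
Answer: $16464$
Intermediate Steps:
$f = 25$ ($f = \left(-5\right)^{2} = 25$)
$m{\left(L,Y \right)} = 25 + L$ ($m{\left(L,Y \right)} = L + 25 = 25 + L$)
$m{\left(-4,-7 \right)} 28^{2} = \left(25 - 4\right) 28^{2} = 21 \cdot 784 = 16464$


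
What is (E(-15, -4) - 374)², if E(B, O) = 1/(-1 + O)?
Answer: 3500641/25 ≈ 1.4003e+5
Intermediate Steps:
(E(-15, -4) - 374)² = (1/(-1 - 4) - 374)² = (1/(-5) - 374)² = (-⅕ - 374)² = (-1871/5)² = 3500641/25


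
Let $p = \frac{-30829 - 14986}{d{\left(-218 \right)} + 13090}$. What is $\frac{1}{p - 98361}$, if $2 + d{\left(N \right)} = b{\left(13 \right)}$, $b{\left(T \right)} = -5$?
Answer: $- \frac{267}{26263322} \approx -1.0166 \cdot 10^{-5}$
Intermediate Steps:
$d{\left(N \right)} = -7$ ($d{\left(N \right)} = -2 - 5 = -7$)
$p = - \frac{935}{267}$ ($p = \frac{-30829 - 14986}{-7 + 13090} = - \frac{45815}{13083} = \left(-45815\right) \frac{1}{13083} = - \frac{935}{267} \approx -3.5019$)
$\frac{1}{p - 98361} = \frac{1}{- \frac{935}{267} - 98361} = \frac{1}{- \frac{26263322}{267}} = - \frac{267}{26263322}$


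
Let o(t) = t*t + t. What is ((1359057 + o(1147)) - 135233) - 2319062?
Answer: 221518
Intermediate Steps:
o(t) = t + t² (o(t) = t² + t = t + t²)
((1359057 + o(1147)) - 135233) - 2319062 = ((1359057 + 1147*(1 + 1147)) - 135233) - 2319062 = ((1359057 + 1147*1148) - 135233) - 2319062 = ((1359057 + 1316756) - 135233) - 2319062 = (2675813 - 135233) - 2319062 = 2540580 - 2319062 = 221518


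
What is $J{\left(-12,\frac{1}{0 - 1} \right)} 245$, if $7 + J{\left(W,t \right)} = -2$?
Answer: $-2205$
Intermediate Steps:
$J{\left(W,t \right)} = -9$ ($J{\left(W,t \right)} = -7 - 2 = -9$)
$J{\left(-12,\frac{1}{0 - 1} \right)} 245 = \left(-9\right) 245 = -2205$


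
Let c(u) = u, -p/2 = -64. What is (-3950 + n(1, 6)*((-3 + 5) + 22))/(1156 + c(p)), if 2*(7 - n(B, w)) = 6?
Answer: -1927/642 ≈ -3.0016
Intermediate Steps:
n(B, w) = 4 (n(B, w) = 7 - ½*6 = 7 - 3 = 4)
p = 128 (p = -2*(-64) = 128)
(-3950 + n(1, 6)*((-3 + 5) + 22))/(1156 + c(p)) = (-3950 + 4*((-3 + 5) + 22))/(1156 + 128) = (-3950 + 4*(2 + 22))/1284 = (-3950 + 4*24)*(1/1284) = (-3950 + 96)*(1/1284) = -3854*1/1284 = -1927/642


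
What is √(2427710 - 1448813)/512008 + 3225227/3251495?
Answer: 3225227/3251495 + √978897/512008 ≈ 0.99385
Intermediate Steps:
√(2427710 - 1448813)/512008 + 3225227/3251495 = √978897*(1/512008) + 3225227*(1/3251495) = √978897/512008 + 3225227/3251495 = 3225227/3251495 + √978897/512008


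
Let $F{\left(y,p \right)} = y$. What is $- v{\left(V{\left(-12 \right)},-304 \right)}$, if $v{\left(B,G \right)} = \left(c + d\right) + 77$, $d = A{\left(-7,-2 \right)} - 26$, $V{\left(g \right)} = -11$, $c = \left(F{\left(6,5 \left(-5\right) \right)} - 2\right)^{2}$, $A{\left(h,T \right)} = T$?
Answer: $-65$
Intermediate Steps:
$c = 16$ ($c = \left(6 - 2\right)^{2} = 4^{2} = 16$)
$d = -28$ ($d = -2 - 26 = -28$)
$v{\left(B,G \right)} = 65$ ($v{\left(B,G \right)} = \left(16 - 28\right) + 77 = -12 + 77 = 65$)
$- v{\left(V{\left(-12 \right)},-304 \right)} = \left(-1\right) 65 = -65$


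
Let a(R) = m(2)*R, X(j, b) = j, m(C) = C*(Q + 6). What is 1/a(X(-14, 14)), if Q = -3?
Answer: -1/84 ≈ -0.011905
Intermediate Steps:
m(C) = 3*C (m(C) = C*(-3 + 6) = C*3 = 3*C)
a(R) = 6*R (a(R) = (3*2)*R = 6*R)
1/a(X(-14, 14)) = 1/(6*(-14)) = 1/(-84) = -1/84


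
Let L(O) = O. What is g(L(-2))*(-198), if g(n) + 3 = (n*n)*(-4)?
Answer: 3762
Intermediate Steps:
g(n) = -3 - 4*n**2 (g(n) = -3 + (n*n)*(-4) = -3 + n**2*(-4) = -3 - 4*n**2)
g(L(-2))*(-198) = (-3 - 4*(-2)**2)*(-198) = (-3 - 4*4)*(-198) = (-3 - 16)*(-198) = -19*(-198) = 3762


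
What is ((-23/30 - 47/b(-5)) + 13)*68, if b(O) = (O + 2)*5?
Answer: 15674/15 ≈ 1044.9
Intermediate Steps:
b(O) = 10 + 5*O (b(O) = (2 + O)*5 = 10 + 5*O)
((-23/30 - 47/b(-5)) + 13)*68 = ((-23/30 - 47/(10 + 5*(-5))) + 13)*68 = ((-23*1/30 - 47/(10 - 25)) + 13)*68 = ((-23/30 - 47/(-15)) + 13)*68 = ((-23/30 - 47*(-1/15)) + 13)*68 = ((-23/30 + 47/15) + 13)*68 = (71/30 + 13)*68 = (461/30)*68 = 15674/15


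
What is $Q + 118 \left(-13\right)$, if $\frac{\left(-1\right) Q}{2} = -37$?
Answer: $-1460$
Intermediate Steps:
$Q = 74$ ($Q = \left(-2\right) \left(-37\right) = 74$)
$Q + 118 \left(-13\right) = 74 + 118 \left(-13\right) = 74 - 1534 = -1460$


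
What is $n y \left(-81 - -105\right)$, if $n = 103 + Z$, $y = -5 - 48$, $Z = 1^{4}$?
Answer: $-132288$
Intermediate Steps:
$Z = 1$
$y = -53$ ($y = -5 - 48 = -53$)
$n = 104$ ($n = 103 + 1 = 104$)
$n y \left(-81 - -105\right) = 104 \left(-53\right) \left(-81 - -105\right) = - 5512 \left(-81 + 105\right) = \left(-5512\right) 24 = -132288$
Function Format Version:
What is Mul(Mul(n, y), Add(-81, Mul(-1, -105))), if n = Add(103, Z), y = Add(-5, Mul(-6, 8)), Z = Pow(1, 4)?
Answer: -132288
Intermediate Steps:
Z = 1
y = -53 (y = Add(-5, -48) = -53)
n = 104 (n = Add(103, 1) = 104)
Mul(Mul(n, y), Add(-81, Mul(-1, -105))) = Mul(Mul(104, -53), Add(-81, Mul(-1, -105))) = Mul(-5512, Add(-81, 105)) = Mul(-5512, 24) = -132288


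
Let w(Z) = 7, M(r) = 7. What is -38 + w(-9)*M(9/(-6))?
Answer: 11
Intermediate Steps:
-38 + w(-9)*M(9/(-6)) = -38 + 7*7 = -38 + 49 = 11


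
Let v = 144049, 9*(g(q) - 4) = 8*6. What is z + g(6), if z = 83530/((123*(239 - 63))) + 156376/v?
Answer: 22261226485/1559186376 ≈ 14.277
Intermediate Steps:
g(q) = 28/3 (g(q) = 4 + (8*6)/9 = 4 + (1/9)*48 = 4 + 16/3 = 28/3)
z = 7708820309/1559186376 (z = 83530/((123*(239 - 63))) + 156376/144049 = 83530/((123*176)) + 156376*(1/144049) = 83530/21648 + 156376/144049 = 83530*(1/21648) + 156376/144049 = 41765/10824 + 156376/144049 = 7708820309/1559186376 ≈ 4.9441)
z + g(6) = 7708820309/1559186376 + 28/3 = 22261226485/1559186376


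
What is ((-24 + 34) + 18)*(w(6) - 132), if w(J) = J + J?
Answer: -3360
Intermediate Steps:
w(J) = 2*J
((-24 + 34) + 18)*(w(6) - 132) = ((-24 + 34) + 18)*(2*6 - 132) = (10 + 18)*(12 - 132) = 28*(-120) = -3360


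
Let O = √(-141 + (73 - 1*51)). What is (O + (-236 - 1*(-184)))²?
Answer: (52 - I*√119)² ≈ 2585.0 - 1134.5*I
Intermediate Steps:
O = I*√119 (O = √(-141 + (73 - 51)) = √(-141 + 22) = √(-119) = I*√119 ≈ 10.909*I)
(O + (-236 - 1*(-184)))² = (I*√119 + (-236 - 1*(-184)))² = (I*√119 + (-236 + 184))² = (I*√119 - 52)² = (-52 + I*√119)²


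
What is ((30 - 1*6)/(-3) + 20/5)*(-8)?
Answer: 32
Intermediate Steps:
((30 - 1*6)/(-3) + 20/5)*(-8) = ((30 - 6)*(-⅓) + 20*(⅕))*(-8) = (24*(-⅓) + 4)*(-8) = (-8 + 4)*(-8) = -4*(-8) = 32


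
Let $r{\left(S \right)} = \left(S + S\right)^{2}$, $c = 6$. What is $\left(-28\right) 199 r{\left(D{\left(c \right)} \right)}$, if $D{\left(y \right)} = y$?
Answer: $-802368$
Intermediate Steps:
$r{\left(S \right)} = 4 S^{2}$ ($r{\left(S \right)} = \left(2 S\right)^{2} = 4 S^{2}$)
$\left(-28\right) 199 r{\left(D{\left(c \right)} \right)} = \left(-28\right) 199 \cdot 4 \cdot 6^{2} = - 5572 \cdot 4 \cdot 36 = \left(-5572\right) 144 = -802368$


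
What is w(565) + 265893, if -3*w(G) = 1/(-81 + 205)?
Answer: 98912195/372 ≈ 2.6589e+5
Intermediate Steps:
w(G) = -1/372 (w(G) = -1/(3*(-81 + 205)) = -⅓/124 = -⅓*1/124 = -1/372)
w(565) + 265893 = -1/372 + 265893 = 98912195/372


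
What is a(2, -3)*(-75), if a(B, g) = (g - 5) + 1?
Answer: 525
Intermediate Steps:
a(B, g) = -4 + g (a(B, g) = (-5 + g) + 1 = -4 + g)
a(2, -3)*(-75) = (-4 - 3)*(-75) = -7*(-75) = 525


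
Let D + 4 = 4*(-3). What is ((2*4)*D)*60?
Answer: -7680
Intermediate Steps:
D = -16 (D = -4 + 4*(-3) = -4 - 12 = -16)
((2*4)*D)*60 = ((2*4)*(-16))*60 = (8*(-16))*60 = -128*60 = -7680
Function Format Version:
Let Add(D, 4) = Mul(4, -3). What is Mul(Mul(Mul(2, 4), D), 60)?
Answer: -7680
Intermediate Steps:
D = -16 (D = Add(-4, Mul(4, -3)) = Add(-4, -12) = -16)
Mul(Mul(Mul(2, 4), D), 60) = Mul(Mul(Mul(2, 4), -16), 60) = Mul(Mul(8, -16), 60) = Mul(-128, 60) = -7680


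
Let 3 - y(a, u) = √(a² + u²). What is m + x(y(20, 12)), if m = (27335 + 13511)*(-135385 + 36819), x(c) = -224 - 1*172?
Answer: -4026027232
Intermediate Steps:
y(a, u) = 3 - √(a² + u²)
x(c) = -396 (x(c) = -224 - 172 = -396)
m = -4026026836 (m = 40846*(-98566) = -4026026836)
m + x(y(20, 12)) = -4026026836 - 396 = -4026027232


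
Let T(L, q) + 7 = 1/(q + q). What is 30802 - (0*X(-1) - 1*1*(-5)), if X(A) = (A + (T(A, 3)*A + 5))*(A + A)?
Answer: 30797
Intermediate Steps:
T(L, q) = -7 + 1/(2*q) (T(L, q) = -7 + 1/(q + q) = -7 + 1/(2*q))
X(A) = 2*A*(5 - 35*A/6) (X(A) = (A + ((-7 + (½)/3)*A + 5))*(A + A) = (A + ((-7 + (½)*(⅓))*A + 5))*(2*A) = (A + ((-7 + ⅙)*A + 5))*(2*A) = (A + (-41*A/6 + 5))*(2*A) = (A + (5 - 41*A/6))*(2*A) = (5 - 35*A/6)*(2*A) = 2*A*(5 - 35*A/6))
30802 - (0*X(-1) - 1*1*(-5)) = 30802 - (0*((5/3)*(-1)*(6 - 7*(-1))) - 1*1*(-5)) = 30802 - (0*((5/3)*(-1)*(6 + 7)) - 1*(-5)) = 30802 - (0*((5/3)*(-1)*13) + 5) = 30802 - (0*(-65/3) + 5) = 30802 - (0 + 5) = 30802 - 1*5 = 30802 - 5 = 30797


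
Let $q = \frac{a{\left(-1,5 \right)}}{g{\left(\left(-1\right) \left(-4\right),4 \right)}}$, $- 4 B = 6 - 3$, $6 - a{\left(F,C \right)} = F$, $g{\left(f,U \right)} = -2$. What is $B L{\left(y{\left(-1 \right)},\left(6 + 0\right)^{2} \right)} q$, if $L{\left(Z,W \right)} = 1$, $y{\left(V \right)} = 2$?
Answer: $\frac{21}{8} \approx 2.625$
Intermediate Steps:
$a{\left(F,C \right)} = 6 - F$
$B = - \frac{3}{4}$ ($B = - \frac{6 - 3}{4} = \left(- \frac{1}{4}\right) 3 = - \frac{3}{4} \approx -0.75$)
$q = - \frac{7}{2}$ ($q = \frac{6 - -1}{-2} = \left(6 + 1\right) \left(- \frac{1}{2}\right) = 7 \left(- \frac{1}{2}\right) = - \frac{7}{2} \approx -3.5$)
$B L{\left(y{\left(-1 \right)},\left(6 + 0\right)^{2} \right)} q = \left(- \frac{3}{4}\right) 1 \left(- \frac{7}{2}\right) = \left(- \frac{3}{4}\right) \left(- \frac{7}{2}\right) = \frac{21}{8}$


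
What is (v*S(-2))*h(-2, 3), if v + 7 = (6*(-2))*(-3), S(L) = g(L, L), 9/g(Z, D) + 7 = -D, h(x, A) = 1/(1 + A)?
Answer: -261/20 ≈ -13.050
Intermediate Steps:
g(Z, D) = 9/(-7 - D)
S(L) = -9/(7 + L)
v = 29 (v = -7 + (6*(-2))*(-3) = -7 - 12*(-3) = -7 + 36 = 29)
(v*S(-2))*h(-2, 3) = (29*(-9/(7 - 2)))/(1 + 3) = (29*(-9/5))/4 = (29*(-9*⅕))*(¼) = (29*(-9/5))*(¼) = -261/5*¼ = -261/20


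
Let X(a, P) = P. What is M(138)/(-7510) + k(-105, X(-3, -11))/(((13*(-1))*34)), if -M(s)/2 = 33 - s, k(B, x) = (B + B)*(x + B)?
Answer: -9151821/165971 ≈ -55.141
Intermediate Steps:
k(B, x) = 2*B*(B + x) (k(B, x) = (2*B)*(B + x) = 2*B*(B + x))
M(s) = -66 + 2*s (M(s) = -2*(33 - s) = -66 + 2*s)
M(138)/(-7510) + k(-105, X(-3, -11))/(((13*(-1))*34)) = (-66 + 2*138)/(-7510) + (2*(-105)*(-105 - 11))/(((13*(-1))*34)) = (-66 + 276)*(-1/7510) + (2*(-105)*(-116))/((-13*34)) = 210*(-1/7510) + 24360/(-442) = -21/751 + 24360*(-1/442) = -21/751 - 12180/221 = -9151821/165971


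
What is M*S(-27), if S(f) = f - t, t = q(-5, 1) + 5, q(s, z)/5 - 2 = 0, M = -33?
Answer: 1386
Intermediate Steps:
q(s, z) = 10 (q(s, z) = 10 + 5*0 = 10 + 0 = 10)
t = 15 (t = 10 + 5 = 15)
S(f) = -15 + f (S(f) = f - 1*15 = f - 15 = -15 + f)
M*S(-27) = -33*(-15 - 27) = -33*(-42) = 1386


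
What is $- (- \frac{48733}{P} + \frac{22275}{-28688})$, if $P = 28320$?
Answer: $\frac{11527729}{4616160} \approx 2.4973$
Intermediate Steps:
$- (- \frac{48733}{P} + \frac{22275}{-28688}) = - (- \frac{48733}{28320} + \frac{22275}{-28688}) = - (\left(-48733\right) \frac{1}{28320} + 22275 \left(- \frac{1}{28688}\right)) = - (- \frac{48733}{28320} - \frac{2025}{2608}) = \left(-1\right) \left(- \frac{11527729}{4616160}\right) = \frac{11527729}{4616160}$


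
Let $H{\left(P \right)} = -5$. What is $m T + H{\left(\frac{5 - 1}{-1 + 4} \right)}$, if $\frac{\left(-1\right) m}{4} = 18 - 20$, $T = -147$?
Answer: $-1181$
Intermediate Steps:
$m = 8$ ($m = - 4 \left(18 - 20\right) = \left(-4\right) \left(-2\right) = 8$)
$m T + H{\left(\frac{5 - 1}{-1 + 4} \right)} = 8 \left(-147\right) - 5 = -1176 - 5 = -1181$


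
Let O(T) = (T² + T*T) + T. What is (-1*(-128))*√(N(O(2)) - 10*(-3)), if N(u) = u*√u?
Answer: 128*√(30 + 10*√10) ≈ 1004.8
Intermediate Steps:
O(T) = T + 2*T² (O(T) = (T² + T²) + T = 2*T² + T = T + 2*T²)
N(u) = u^(3/2)
(-1*(-128))*√(N(O(2)) - 10*(-3)) = (-1*(-128))*√((2*(1 + 2*2))^(3/2) - 10*(-3)) = 128*√((2*(1 + 4))^(3/2) + 30) = 128*√((2*5)^(3/2) + 30) = 128*√(10^(3/2) + 30) = 128*√(10*√10 + 30) = 128*√(30 + 10*√10)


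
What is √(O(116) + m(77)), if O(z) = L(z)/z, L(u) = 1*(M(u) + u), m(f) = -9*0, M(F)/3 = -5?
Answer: √2929/58 ≈ 0.93311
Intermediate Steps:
M(F) = -15 (M(F) = 3*(-5) = -15)
m(f) = 0
L(u) = -15 + u (L(u) = 1*(-15 + u) = -15 + u)
O(z) = (-15 + z)/z
√(O(116) + m(77)) = √((-15 + 116)/116 + 0) = √((1/116)*101 + 0) = √(101/116 + 0) = √(101/116) = √2929/58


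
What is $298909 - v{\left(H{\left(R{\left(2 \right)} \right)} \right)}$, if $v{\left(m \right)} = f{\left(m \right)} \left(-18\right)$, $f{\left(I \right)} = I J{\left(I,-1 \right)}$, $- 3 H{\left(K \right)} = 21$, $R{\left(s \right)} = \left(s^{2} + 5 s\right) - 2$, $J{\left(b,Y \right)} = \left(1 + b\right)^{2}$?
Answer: $294373$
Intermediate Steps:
$R{\left(s \right)} = -2 + s^{2} + 5 s$
$H{\left(K \right)} = -7$ ($H{\left(K \right)} = \left(- \frac{1}{3}\right) 21 = -7$)
$f{\left(I \right)} = I \left(1 + I\right)^{2}$
$v{\left(m \right)} = - 18 m \left(1 + m\right)^{2}$ ($v{\left(m \right)} = m \left(1 + m\right)^{2} \left(-18\right) = - 18 m \left(1 + m\right)^{2}$)
$298909 - v{\left(H{\left(R{\left(2 \right)} \right)} \right)} = 298909 - \left(-18\right) \left(-7\right) \left(1 - 7\right)^{2} = 298909 - \left(-18\right) \left(-7\right) \left(-6\right)^{2} = 298909 - \left(-18\right) \left(-7\right) 36 = 298909 - 4536 = 294373$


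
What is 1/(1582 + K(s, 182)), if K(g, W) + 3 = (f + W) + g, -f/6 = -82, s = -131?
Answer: 1/2122 ≈ 0.00047125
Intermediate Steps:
f = 492 (f = -6*(-82) = 492)
K(g, W) = 489 + W + g (K(g, W) = -3 + ((492 + W) + g) = -3 + (492 + W + g) = 489 + W + g)
1/(1582 + K(s, 182)) = 1/(1582 + (489 + 182 - 131)) = 1/(1582 + 540) = 1/2122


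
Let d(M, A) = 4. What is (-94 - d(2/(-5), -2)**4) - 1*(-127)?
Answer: -223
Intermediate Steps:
(-94 - d(2/(-5), -2)**4) - 1*(-127) = (-94 - 1*4**4) - 1*(-127) = (-94 - 1*256) + 127 = (-94 - 256) + 127 = -350 + 127 = -223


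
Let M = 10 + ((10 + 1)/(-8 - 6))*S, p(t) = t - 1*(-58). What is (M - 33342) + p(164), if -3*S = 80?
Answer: -694870/21 ≈ -33089.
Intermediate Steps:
S = -80/3 (S = -1/3*80 = -80/3 ≈ -26.667)
p(t) = 58 + t (p(t) = t + 58 = 58 + t)
M = 650/21 (M = 10 + ((10 + 1)/(-8 - 6))*(-80/3) = 10 + (11/(-14))*(-80/3) = 10 + (11*(-1/14))*(-80/3) = 10 - 11/14*(-80/3) = 10 + 440/21 = 650/21 ≈ 30.952)
(M - 33342) + p(164) = (650/21 - 33342) + (58 + 164) = -699532/21 + 222 = -694870/21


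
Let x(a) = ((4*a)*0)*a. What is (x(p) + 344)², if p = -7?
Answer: 118336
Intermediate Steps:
x(a) = 0 (x(a) = 0*a = 0)
(x(p) + 344)² = (0 + 344)² = 344² = 118336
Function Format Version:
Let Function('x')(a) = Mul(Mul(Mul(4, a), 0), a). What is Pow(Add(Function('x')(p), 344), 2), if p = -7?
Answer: 118336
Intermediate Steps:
Function('x')(a) = 0 (Function('x')(a) = Mul(0, a) = 0)
Pow(Add(Function('x')(p), 344), 2) = Pow(Add(0, 344), 2) = Pow(344, 2) = 118336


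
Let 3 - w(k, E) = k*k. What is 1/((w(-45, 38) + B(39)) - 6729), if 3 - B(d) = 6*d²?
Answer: -1/17874 ≈ -5.5947e-5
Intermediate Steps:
B(d) = 3 - 6*d²
w(k, E) = 3 - k² (w(k, E) = 3 - k*k = 3 - k²)
1/((w(-45, 38) + B(39)) - 6729) = 1/(((3 - 1*(-45)²) + (3 - 6*39²)) - 6729) = 1/(((3 - 1*2025) + (3 - 6*1521)) - 6729) = 1/(((3 - 2025) + (3 - 9126)) - 6729) = 1/((-2022 - 9123) - 6729) = 1/(-11145 - 6729) = 1/(-17874) = -1/17874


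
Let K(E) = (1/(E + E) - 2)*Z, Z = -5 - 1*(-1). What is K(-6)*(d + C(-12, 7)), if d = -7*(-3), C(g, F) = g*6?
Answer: -425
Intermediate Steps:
C(g, F) = 6*g
d = 21
Z = -4 (Z = -5 + 1 = -4)
K(E) = 8 - 2/E (K(E) = (1/(E + E) - 2)*(-4) = (1/(2*E) - 2)*(-4) = (-2 + 1/(2*E))*(-4) = 8 - 2/E)
K(-6)*(d + C(-12, 7)) = (8 - 2/(-6))*(21 + 6*(-12)) = (8 - 2*(-⅙))*(21 - 72) = (8 + ⅓)*(-51) = (25/3)*(-51) = -425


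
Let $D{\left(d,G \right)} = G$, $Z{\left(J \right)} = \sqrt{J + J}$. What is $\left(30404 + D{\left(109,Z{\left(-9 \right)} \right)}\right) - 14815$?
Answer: $15589 + 3 i \sqrt{2} \approx 15589.0 + 4.2426 i$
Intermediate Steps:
$Z{\left(J \right)} = \sqrt{2} \sqrt{J}$ ($Z{\left(J \right)} = \sqrt{2 J} = \sqrt{2} \sqrt{J}$)
$\left(30404 + D{\left(109,Z{\left(-9 \right)} \right)}\right) - 14815 = \left(30404 + \sqrt{2} \sqrt{-9}\right) - 14815 = \left(30404 + \sqrt{2} \cdot 3 i\right) - 14815 = \left(30404 + 3 i \sqrt{2}\right) - 14815 = 15589 + 3 i \sqrt{2}$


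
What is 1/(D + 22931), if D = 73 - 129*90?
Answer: 1/11394 ≈ 8.7766e-5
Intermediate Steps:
D = -11537 (D = 73 - 11610 = -11537)
1/(D + 22931) = 1/(-11537 + 22931) = 1/11394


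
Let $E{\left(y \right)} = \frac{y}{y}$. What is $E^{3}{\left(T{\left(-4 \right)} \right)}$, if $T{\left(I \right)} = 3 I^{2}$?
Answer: $1$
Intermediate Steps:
$E{\left(y \right)} = 1$
$E^{3}{\left(T{\left(-4 \right)} \right)} = 1^{3} = 1$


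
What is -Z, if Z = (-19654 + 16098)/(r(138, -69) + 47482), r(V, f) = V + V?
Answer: 1778/23879 ≈ 0.074459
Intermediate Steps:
r(V, f) = 2*V
Z = -1778/23879 (Z = (-19654 + 16098)/(2*138 + 47482) = -3556/(276 + 47482) = -3556/47758 = -3556*1/47758 = -1778/23879 ≈ -0.074459)
-Z = -1*(-1778/23879) = 1778/23879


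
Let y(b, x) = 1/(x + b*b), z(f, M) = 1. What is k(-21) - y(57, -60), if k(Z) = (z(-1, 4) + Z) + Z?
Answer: -130750/3189 ≈ -41.000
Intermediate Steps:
y(b, x) = 1/(x + b²)
k(Z) = 1 + 2*Z (k(Z) = (1 + Z) + Z = 1 + 2*Z)
k(-21) - y(57, -60) = (1 + 2*(-21)) - 1/(-60 + 57²) = (1 - 42) - 1/(-60 + 3249) = -41 - 1/3189 = -130750/3189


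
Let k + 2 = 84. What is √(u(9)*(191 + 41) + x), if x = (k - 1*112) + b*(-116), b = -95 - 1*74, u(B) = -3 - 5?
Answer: √17718 ≈ 133.11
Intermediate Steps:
k = 82 (k = -2 + 84 = 82)
u(B) = -8
b = -169 (b = -95 - 74 = -169)
x = 19574 (x = (82 - 1*112) - 169*(-116) = (82 - 112) + 19604 = -30 + 19604 = 19574)
√(u(9)*(191 + 41) + x) = √(-8*(191 + 41) + 19574) = √(-8*232 + 19574) = √(-1856 + 19574) = √17718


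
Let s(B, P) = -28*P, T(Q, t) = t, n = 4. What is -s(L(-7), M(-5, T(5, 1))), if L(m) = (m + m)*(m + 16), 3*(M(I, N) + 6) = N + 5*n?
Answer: 28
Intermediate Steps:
M(I, N) = 2/3 + N/3 (M(I, N) = -6 + (N + 5*4)/3 = -6 + (N + 20)/3 = -6 + (20 + N)/3 = -6 + (20/3 + N/3) = 2/3 + N/3)
L(m) = 2*m*(16 + m) (L(m) = (2*m)*(16 + m) = 2*m*(16 + m))
-s(L(-7), M(-5, T(5, 1))) = -(-28)*(2/3 + (1/3)*1) = -(-28)*(2/3 + 1/3) = -(-28) = -1*(-28) = 28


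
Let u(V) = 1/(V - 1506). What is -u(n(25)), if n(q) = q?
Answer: 1/1481 ≈ 0.00067522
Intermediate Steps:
u(V) = 1/(-1506 + V)
-u(n(25)) = -1/(-1506 + 25) = -1/(-1481) = -1*(-1/1481) = 1/1481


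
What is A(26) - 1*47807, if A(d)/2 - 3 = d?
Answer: -47749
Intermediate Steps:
A(d) = 6 + 2*d
A(26) - 1*47807 = (6 + 2*26) - 1*47807 = (6 + 52) - 47807 = 58 - 47807 = -47749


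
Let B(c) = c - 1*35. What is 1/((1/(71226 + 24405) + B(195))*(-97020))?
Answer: -31877/494833078740 ≈ -6.4420e-8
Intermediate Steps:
B(c) = -35 + c (B(c) = c - 35 = -35 + c)
1/((1/(71226 + 24405) + B(195))*(-97020)) = 1/((1/(71226 + 24405) + (-35 + 195))*(-97020)) = -1/97020/(1/95631 + 160) = -1/97020/(15300961/95631) = (95631/15300961)*(-1/97020) = -31877/494833078740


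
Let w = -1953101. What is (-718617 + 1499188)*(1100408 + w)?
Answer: -665587427703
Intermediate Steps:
(-718617 + 1499188)*(1100408 + w) = (-718617 + 1499188)*(1100408 - 1953101) = 780571*(-852693) = -665587427703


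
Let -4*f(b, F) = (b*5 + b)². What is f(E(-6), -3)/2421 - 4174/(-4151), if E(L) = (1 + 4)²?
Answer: -1471569/1116619 ≈ -1.3179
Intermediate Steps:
E(L) = 25 (E(L) = 5² = 25)
f(b, F) = -9*b² (f(b, F) = -(b*5 + b)²/4 = -(5*b + b)²/4 = -36*b²/4 = -9*b²)
f(E(-6), -3)/2421 - 4174/(-4151) = -9*25²/2421 - 4174/(-4151) = -9*625*(1/2421) - 4174*(-1/4151) = -5625*1/2421 + 4174/4151 = -625/269 + 4174/4151 = -1471569/1116619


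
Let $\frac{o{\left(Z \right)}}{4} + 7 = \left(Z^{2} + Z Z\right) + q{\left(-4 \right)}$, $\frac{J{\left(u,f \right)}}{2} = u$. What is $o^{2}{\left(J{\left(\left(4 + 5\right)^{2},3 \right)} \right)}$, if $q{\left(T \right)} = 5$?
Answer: $44076483136$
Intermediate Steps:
$J{\left(u,f \right)} = 2 u$
$o{\left(Z \right)} = -8 + 8 Z^{2}$ ($o{\left(Z \right)} = -28 + 4 \left(\left(Z^{2} + Z Z\right) + 5\right) = -28 + 4 \left(\left(Z^{2} + Z^{2}\right) + 5\right) = -28 + 4 \left(2 Z^{2} + 5\right) = -28 + 4 \left(5 + 2 Z^{2}\right) = -28 + \left(20 + 8 Z^{2}\right) = -8 + 8 Z^{2}$)
$o^{2}{\left(J{\left(\left(4 + 5\right)^{2},3 \right)} \right)} = \left(-8 + 8 \left(2 \left(4 + 5\right)^{2}\right)^{2}\right)^{2} = \left(-8 + 8 \left(2 \cdot 9^{2}\right)^{2}\right)^{2} = \left(-8 + 8 \left(2 \cdot 81\right)^{2}\right)^{2} = \left(-8 + 8 \cdot 162^{2}\right)^{2} = \left(-8 + 8 \cdot 26244\right)^{2} = \left(-8 + 209952\right)^{2} = 209944^{2} = 44076483136$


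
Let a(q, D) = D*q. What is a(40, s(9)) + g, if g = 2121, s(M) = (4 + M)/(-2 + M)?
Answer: 15367/7 ≈ 2195.3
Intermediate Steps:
s(M) = (4 + M)/(-2 + M)
a(40, s(9)) + g = ((4 + 9)/(-2 + 9))*40 + 2121 = (13/7)*40 + 2121 = 520/7 + 2121 = 15367/7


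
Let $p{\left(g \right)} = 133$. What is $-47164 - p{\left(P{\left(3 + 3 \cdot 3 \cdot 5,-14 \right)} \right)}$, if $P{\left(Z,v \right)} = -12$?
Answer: $-47297$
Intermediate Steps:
$-47164 - p{\left(P{\left(3 + 3 \cdot 3 \cdot 5,-14 \right)} \right)} = -47164 - 133 = -47297$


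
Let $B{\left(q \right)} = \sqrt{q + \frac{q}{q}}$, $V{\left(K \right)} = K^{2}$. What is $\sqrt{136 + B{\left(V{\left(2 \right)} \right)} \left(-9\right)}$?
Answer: $\sqrt{136 - 9 \sqrt{5}} \approx 10.765$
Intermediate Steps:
$B{\left(q \right)} = \sqrt{1 + q}$ ($B{\left(q \right)} = \sqrt{q + 1} = \sqrt{1 + q}$)
$\sqrt{136 + B{\left(V{\left(2 \right)} \right)} \left(-9\right)} = \sqrt{136 + \sqrt{1 + 2^{2}} \left(-9\right)} = \sqrt{136 + \sqrt{1 + 4} \left(-9\right)} = \sqrt{136 + \sqrt{5} \left(-9\right)} = \sqrt{136 - 9 \sqrt{5}}$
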